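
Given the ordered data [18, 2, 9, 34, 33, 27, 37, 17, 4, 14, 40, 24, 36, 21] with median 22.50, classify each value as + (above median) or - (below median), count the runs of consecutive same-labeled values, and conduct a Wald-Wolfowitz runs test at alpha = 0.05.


Step 1: Compute median = 22.50; label A = above, B = below.
Labels in order: BBBAAAABBBAAAB  (n_A = 7, n_B = 7)
Step 2: Count runs R = 5.
Step 3: Under H0 (random ordering), E[R] = 2*n_A*n_B/(n_A+n_B) + 1 = 2*7*7/14 + 1 = 8.0000.
        Var[R] = 2*n_A*n_B*(2*n_A*n_B - n_A - n_B) / ((n_A+n_B)^2 * (n_A+n_B-1)) = 8232/2548 = 3.2308.
        SD[R] = 1.7974.
Step 4: Continuity-corrected z = (R + 0.5 - E[R]) / SD[R] = (5 + 0.5 - 8.0000) / 1.7974 = -1.3909.
Step 5: Two-sided p-value via normal approximation = 2*(1 - Phi(|z|)) = 0.164264.
Step 6: alpha = 0.05. fail to reject H0.

R = 5, z = -1.3909, p = 0.164264, fail to reject H0.


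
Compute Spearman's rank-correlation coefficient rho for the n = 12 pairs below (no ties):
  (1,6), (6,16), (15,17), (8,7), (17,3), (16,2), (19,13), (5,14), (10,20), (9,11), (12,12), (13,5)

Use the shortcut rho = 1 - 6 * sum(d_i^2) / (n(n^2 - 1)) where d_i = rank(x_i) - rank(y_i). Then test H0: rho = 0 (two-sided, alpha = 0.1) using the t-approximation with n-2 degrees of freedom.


Step 1: Rank x and y separately (midranks; no ties here).
rank(x): 1->1, 6->3, 15->9, 8->4, 17->11, 16->10, 19->12, 5->2, 10->6, 9->5, 12->7, 13->8
rank(y): 6->4, 16->10, 17->11, 7->5, 3->2, 2->1, 13->8, 14->9, 20->12, 11->6, 12->7, 5->3
Step 2: d_i = R_x(i) - R_y(i); compute d_i^2.
  (1-4)^2=9, (3-10)^2=49, (9-11)^2=4, (4-5)^2=1, (11-2)^2=81, (10-1)^2=81, (12-8)^2=16, (2-9)^2=49, (6-12)^2=36, (5-6)^2=1, (7-7)^2=0, (8-3)^2=25
sum(d^2) = 352.
Step 3: rho = 1 - 6*352 / (12*(12^2 - 1)) = 1 - 2112/1716 = -0.230769.
Step 4: Under H0, t = rho * sqrt((n-2)/(1-rho^2)) = -0.7500 ~ t(10).
Step 5: Two-sided p-value from the t-distribution with 10 df = 0.470532.
Step 6: alpha = 0.1. fail to reject H0.

rho = -0.2308, p = 0.470532, fail to reject H0 at alpha = 0.1.


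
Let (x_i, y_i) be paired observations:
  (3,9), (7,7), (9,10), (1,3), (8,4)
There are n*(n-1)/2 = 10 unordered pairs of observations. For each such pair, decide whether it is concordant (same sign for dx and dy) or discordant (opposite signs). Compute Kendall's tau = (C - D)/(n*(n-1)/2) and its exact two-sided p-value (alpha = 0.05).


Step 1: Enumerate the 10 unordered pairs (i,j) with i<j and classify each by sign(x_j-x_i) * sign(y_j-y_i).
  (1,2):dx=+4,dy=-2->D; (1,3):dx=+6,dy=+1->C; (1,4):dx=-2,dy=-6->C; (1,5):dx=+5,dy=-5->D
  (2,3):dx=+2,dy=+3->C; (2,4):dx=-6,dy=-4->C; (2,5):dx=+1,dy=-3->D; (3,4):dx=-8,dy=-7->C
  (3,5):dx=-1,dy=-6->C; (4,5):dx=+7,dy=+1->C
Step 2: C = 7, D = 3, total pairs = 10.
Step 3: tau = (C - D)/(n(n-1)/2) = (7 - 3)/10 = 0.400000.
Step 4: Exact two-sided p-value (enumerate n! = 120 permutations of y under H0): p = 0.483333.
Step 5: alpha = 0.05. fail to reject H0.

tau_b = 0.4000 (C=7, D=3), p = 0.483333, fail to reject H0.


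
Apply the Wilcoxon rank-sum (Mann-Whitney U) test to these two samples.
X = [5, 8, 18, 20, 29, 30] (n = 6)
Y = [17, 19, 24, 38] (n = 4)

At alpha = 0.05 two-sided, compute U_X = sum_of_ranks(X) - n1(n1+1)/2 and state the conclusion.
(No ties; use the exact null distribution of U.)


Step 1: Combine and sort all 10 observations; assign midranks.
sorted (value, group): (5,X), (8,X), (17,Y), (18,X), (19,Y), (20,X), (24,Y), (29,X), (30,X), (38,Y)
ranks: 5->1, 8->2, 17->3, 18->4, 19->5, 20->6, 24->7, 29->8, 30->9, 38->10
Step 2: Rank sum for X: R1 = 1 + 2 + 4 + 6 + 8 + 9 = 30.
Step 3: U_X = R1 - n1(n1+1)/2 = 30 - 6*7/2 = 30 - 21 = 9.
       U_Y = n1*n2 - U_X = 24 - 9 = 15.
Step 4: No ties, so the exact null distribution of U (based on enumerating the C(10,6) = 210 equally likely rank assignments) gives the two-sided p-value.
Step 5: p-value = 0.609524; compare to alpha = 0.05. fail to reject H0.

U_X = 9, p = 0.609524, fail to reject H0 at alpha = 0.05.


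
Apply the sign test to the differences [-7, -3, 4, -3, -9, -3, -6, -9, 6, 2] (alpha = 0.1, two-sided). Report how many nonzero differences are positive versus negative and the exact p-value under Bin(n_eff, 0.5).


Step 1: Discard zero differences. Original n = 10; n_eff = number of nonzero differences = 10.
Nonzero differences (with sign): -7, -3, +4, -3, -9, -3, -6, -9, +6, +2
Step 2: Count signs: positive = 3, negative = 7.
Step 3: Under H0: P(positive) = 0.5, so the number of positives S ~ Bin(10, 0.5).
Step 4: Two-sided exact p-value = sum of Bin(10,0.5) probabilities at or below the observed probability = 0.343750.
Step 5: alpha = 0.1. fail to reject H0.

n_eff = 10, pos = 3, neg = 7, p = 0.343750, fail to reject H0.


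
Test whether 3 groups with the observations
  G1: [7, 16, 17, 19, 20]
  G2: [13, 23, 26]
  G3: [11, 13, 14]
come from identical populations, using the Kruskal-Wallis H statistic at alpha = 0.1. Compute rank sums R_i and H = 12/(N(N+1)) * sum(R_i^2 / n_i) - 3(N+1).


Step 1: Combine all N = 11 observations and assign midranks.
sorted (value, group, rank): (7,G1,1), (11,G3,2), (13,G2,3.5), (13,G3,3.5), (14,G3,5), (16,G1,6), (17,G1,7), (19,G1,8), (20,G1,9), (23,G2,10), (26,G2,11)
Step 2: Sum ranks within each group.
R_1 = 31 (n_1 = 5)
R_2 = 24.5 (n_2 = 3)
R_3 = 10.5 (n_3 = 3)
Step 3: H = 12/(N(N+1)) * sum(R_i^2/n_i) - 3(N+1)
     = 12/(11*12) * (31^2/5 + 24.5^2/3 + 10.5^2/3) - 3*12
     = 0.090909 * 429.033 - 36
     = 3.003030.
Step 4: Ties present; correction factor C = 1 - 6/(11^3 - 11) = 0.995455. Corrected H = 3.003030 / 0.995455 = 3.016743.
Step 5: Under H0, H ~ chi^2(2); p-value = 0.221270.
Step 6: alpha = 0.1. fail to reject H0.

H = 3.0167, df = 2, p = 0.221270, fail to reject H0.


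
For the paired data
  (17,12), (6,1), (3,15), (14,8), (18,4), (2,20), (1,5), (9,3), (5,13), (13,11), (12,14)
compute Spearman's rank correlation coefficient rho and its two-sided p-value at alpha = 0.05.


Step 1: Rank x and y separately (midranks; no ties here).
rank(x): 17->10, 6->5, 3->3, 14->9, 18->11, 2->2, 1->1, 9->6, 5->4, 13->8, 12->7
rank(y): 12->7, 1->1, 15->10, 8->5, 4->3, 20->11, 5->4, 3->2, 13->8, 11->6, 14->9
Step 2: d_i = R_x(i) - R_y(i); compute d_i^2.
  (10-7)^2=9, (5-1)^2=16, (3-10)^2=49, (9-5)^2=16, (11-3)^2=64, (2-11)^2=81, (1-4)^2=9, (6-2)^2=16, (4-8)^2=16, (8-6)^2=4, (7-9)^2=4
sum(d^2) = 284.
Step 3: rho = 1 - 6*284 / (11*(11^2 - 1)) = 1 - 1704/1320 = -0.290909.
Step 4: Under H0, t = rho * sqrt((n-2)/(1-rho^2)) = -0.9122 ~ t(9).
Step 5: Two-sided p-value from the t-distribution with 9 df = 0.385457.
Step 6: alpha = 0.05. fail to reject H0.

rho = -0.2909, p = 0.385457, fail to reject H0 at alpha = 0.05.


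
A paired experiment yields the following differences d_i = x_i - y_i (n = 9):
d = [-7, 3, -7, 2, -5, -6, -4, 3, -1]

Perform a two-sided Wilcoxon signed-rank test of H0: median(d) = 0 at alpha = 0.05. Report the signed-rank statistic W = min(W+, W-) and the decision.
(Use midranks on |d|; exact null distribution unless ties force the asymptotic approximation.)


Step 1: Drop any zero differences (none here) and take |d_i|.
|d| = [7, 3, 7, 2, 5, 6, 4, 3, 1]
Step 2: Midrank |d_i| (ties get averaged ranks).
ranks: |7|->8.5, |3|->3.5, |7|->8.5, |2|->2, |5|->6, |6|->7, |4|->5, |3|->3.5, |1|->1
Step 3: Attach original signs; sum ranks with positive sign and with negative sign.
W+ = 3.5 + 2 + 3.5 = 9
W- = 8.5 + 8.5 + 6 + 7 + 5 + 1 = 36
(Check: W+ + W- = 45 should equal n(n+1)/2 = 45.)
Step 4: Test statistic W = min(W+, W-) = 9.
Step 5: Ties in |d|, so use the tie-corrected normal approximation.
        E[W] = n(n+1)/4 = 9*10/4 = 22.5.
        Tie groups: |d|=3 (t=2), |d|=7 (t=2); sum(t^3 - t) = 12.
        Var[W] = n(n+1)(2n+1)/24 - sum(t^3-t)/48 = 1710/24 - 12/48 = 71.
        z = (W - E[W]) / sqrt(Var[W]) = (9 - 22.5) / 8.4261 = -1.6022.
        Two-sided p = 2*Phi(z) = 0.109121.
Step 6: alpha = 0.05. fail to reject H0.

W+ = 9, W- = 36, W = min = 9, p = 0.109121, fail to reject H0.


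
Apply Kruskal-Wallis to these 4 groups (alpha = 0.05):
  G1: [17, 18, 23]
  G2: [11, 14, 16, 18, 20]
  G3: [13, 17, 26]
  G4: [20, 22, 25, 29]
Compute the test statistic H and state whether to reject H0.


Step 1: Combine all N = 15 observations and assign midranks.
sorted (value, group, rank): (11,G2,1), (13,G3,2), (14,G2,3), (16,G2,4), (17,G1,5.5), (17,G3,5.5), (18,G1,7.5), (18,G2,7.5), (20,G2,9.5), (20,G4,9.5), (22,G4,11), (23,G1,12), (25,G4,13), (26,G3,14), (29,G4,15)
Step 2: Sum ranks within each group.
R_1 = 25 (n_1 = 3)
R_2 = 25 (n_2 = 5)
R_3 = 21.5 (n_3 = 3)
R_4 = 48.5 (n_4 = 4)
Step 3: H = 12/(N(N+1)) * sum(R_i^2/n_i) - 3(N+1)
     = 12/(15*16) * (25^2/3 + 25^2/5 + 21.5^2/3 + 48.5^2/4) - 3*16
     = 0.050000 * 1075.48 - 48
     = 5.773958.
Step 4: Ties present; correction factor C = 1 - 18/(15^3 - 15) = 0.994643. Corrected H = 5.773958 / 0.994643 = 5.805057.
Step 5: Under H0, H ~ chi^2(3); p-value = 0.121490.
Step 6: alpha = 0.05. fail to reject H0.

H = 5.8051, df = 3, p = 0.121490, fail to reject H0.


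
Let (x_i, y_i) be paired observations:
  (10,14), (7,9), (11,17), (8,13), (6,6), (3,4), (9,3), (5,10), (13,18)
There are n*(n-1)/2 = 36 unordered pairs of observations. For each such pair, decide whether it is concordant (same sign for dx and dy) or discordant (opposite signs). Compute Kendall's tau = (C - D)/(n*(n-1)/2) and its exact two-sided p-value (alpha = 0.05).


Step 1: Enumerate the 36 unordered pairs (i,j) with i<j and classify each by sign(x_j-x_i) * sign(y_j-y_i).
  (1,2):dx=-3,dy=-5->C; (1,3):dx=+1,dy=+3->C; (1,4):dx=-2,dy=-1->C; (1,5):dx=-4,dy=-8->C
  (1,6):dx=-7,dy=-10->C; (1,7):dx=-1,dy=-11->C; (1,8):dx=-5,dy=-4->C; (1,9):dx=+3,dy=+4->C
  (2,3):dx=+4,dy=+8->C; (2,4):dx=+1,dy=+4->C; (2,5):dx=-1,dy=-3->C; (2,6):dx=-4,dy=-5->C
  (2,7):dx=+2,dy=-6->D; (2,8):dx=-2,dy=+1->D; (2,9):dx=+6,dy=+9->C; (3,4):dx=-3,dy=-4->C
  (3,5):dx=-5,dy=-11->C; (3,6):dx=-8,dy=-13->C; (3,7):dx=-2,dy=-14->C; (3,8):dx=-6,dy=-7->C
  (3,9):dx=+2,dy=+1->C; (4,5):dx=-2,dy=-7->C; (4,6):dx=-5,dy=-9->C; (4,7):dx=+1,dy=-10->D
  (4,8):dx=-3,dy=-3->C; (4,9):dx=+5,dy=+5->C; (5,6):dx=-3,dy=-2->C; (5,7):dx=+3,dy=-3->D
  (5,8):dx=-1,dy=+4->D; (5,9):dx=+7,dy=+12->C; (6,7):dx=+6,dy=-1->D; (6,8):dx=+2,dy=+6->C
  (6,9):dx=+10,dy=+14->C; (7,8):dx=-4,dy=+7->D; (7,9):dx=+4,dy=+15->C; (8,9):dx=+8,dy=+8->C
Step 2: C = 29, D = 7, total pairs = 36.
Step 3: tau = (C - D)/(n(n-1)/2) = (29 - 7)/36 = 0.611111.
Step 4: Exact two-sided p-value (enumerate n! = 362880 permutations of y under H0): p = 0.024741.
Step 5: alpha = 0.05. reject H0.

tau_b = 0.6111 (C=29, D=7), p = 0.024741, reject H0.


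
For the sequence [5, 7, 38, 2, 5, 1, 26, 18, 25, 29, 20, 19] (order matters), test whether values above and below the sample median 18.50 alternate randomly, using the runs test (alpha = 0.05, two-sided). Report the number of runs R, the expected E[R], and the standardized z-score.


Step 1: Compute median = 18.50; label A = above, B = below.
Labels in order: BBABBBABAAAA  (n_A = 6, n_B = 6)
Step 2: Count runs R = 6.
Step 3: Under H0 (random ordering), E[R] = 2*n_A*n_B/(n_A+n_B) + 1 = 2*6*6/12 + 1 = 7.0000.
        Var[R] = 2*n_A*n_B*(2*n_A*n_B - n_A - n_B) / ((n_A+n_B)^2 * (n_A+n_B-1)) = 4320/1584 = 2.7273.
        SD[R] = 1.6514.
Step 4: Continuity-corrected z = (R + 0.5 - E[R]) / SD[R] = (6 + 0.5 - 7.0000) / 1.6514 = -0.3028.
Step 5: Two-sided p-value via normal approximation = 2*(1 - Phi(|z|)) = 0.762069.
Step 6: alpha = 0.05. fail to reject H0.

R = 6, z = -0.3028, p = 0.762069, fail to reject H0.


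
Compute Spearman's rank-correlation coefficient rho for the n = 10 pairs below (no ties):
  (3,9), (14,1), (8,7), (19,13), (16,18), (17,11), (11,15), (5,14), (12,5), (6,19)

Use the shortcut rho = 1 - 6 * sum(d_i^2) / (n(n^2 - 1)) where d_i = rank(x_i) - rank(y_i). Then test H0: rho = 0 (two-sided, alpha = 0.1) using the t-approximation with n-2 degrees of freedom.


Step 1: Rank x and y separately (midranks; no ties here).
rank(x): 3->1, 14->7, 8->4, 19->10, 16->8, 17->9, 11->5, 5->2, 12->6, 6->3
rank(y): 9->4, 1->1, 7->3, 13->6, 18->9, 11->5, 15->8, 14->7, 5->2, 19->10
Step 2: d_i = R_x(i) - R_y(i); compute d_i^2.
  (1-4)^2=9, (7-1)^2=36, (4-3)^2=1, (10-6)^2=16, (8-9)^2=1, (9-5)^2=16, (5-8)^2=9, (2-7)^2=25, (6-2)^2=16, (3-10)^2=49
sum(d^2) = 178.
Step 3: rho = 1 - 6*178 / (10*(10^2 - 1)) = 1 - 1068/990 = -0.078788.
Step 4: Under H0, t = rho * sqrt((n-2)/(1-rho^2)) = -0.2235 ~ t(8).
Step 5: Two-sided p-value from the t-distribution with 8 df = 0.828717.
Step 6: alpha = 0.1. fail to reject H0.

rho = -0.0788, p = 0.828717, fail to reject H0 at alpha = 0.1.


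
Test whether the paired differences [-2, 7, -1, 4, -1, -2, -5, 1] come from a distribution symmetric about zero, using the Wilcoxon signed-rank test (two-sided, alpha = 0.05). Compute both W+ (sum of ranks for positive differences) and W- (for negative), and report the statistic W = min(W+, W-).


Step 1: Drop any zero differences (none here) and take |d_i|.
|d| = [2, 7, 1, 4, 1, 2, 5, 1]
Step 2: Midrank |d_i| (ties get averaged ranks).
ranks: |2|->4.5, |7|->8, |1|->2, |4|->6, |1|->2, |2|->4.5, |5|->7, |1|->2
Step 3: Attach original signs; sum ranks with positive sign and with negative sign.
W+ = 8 + 6 + 2 = 16
W- = 4.5 + 2 + 2 + 4.5 + 7 = 20
(Check: W+ + W- = 36 should equal n(n+1)/2 = 36.)
Step 4: Test statistic W = min(W+, W-) = 16.
Step 5: Ties in |d|, so use the tie-corrected normal approximation.
        E[W] = n(n+1)/4 = 8*9/4 = 18.
        Tie groups: |d|=1 (t=3), |d|=2 (t=2); sum(t^3 - t) = 30.
        Var[W] = n(n+1)(2n+1)/24 - sum(t^3-t)/48 = 1224/24 - 30/48 = 50.375.
        z = (W - E[W]) / sqrt(Var[W]) = (16 - 18) / 7.0975 = -0.2818.
        Two-sided p = 2*Phi(z) = 0.778106.
Step 6: alpha = 0.05. fail to reject H0.

W+ = 16, W- = 20, W = min = 16, p = 0.778106, fail to reject H0.


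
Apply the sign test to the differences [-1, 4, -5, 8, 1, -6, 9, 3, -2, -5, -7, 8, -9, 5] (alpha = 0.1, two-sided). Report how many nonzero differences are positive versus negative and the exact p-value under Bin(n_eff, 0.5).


Step 1: Discard zero differences. Original n = 14; n_eff = number of nonzero differences = 14.
Nonzero differences (with sign): -1, +4, -5, +8, +1, -6, +9, +3, -2, -5, -7, +8, -9, +5
Step 2: Count signs: positive = 7, negative = 7.
Step 3: Under H0: P(positive) = 0.5, so the number of positives S ~ Bin(14, 0.5).
Step 4: Two-sided exact p-value = sum of Bin(14,0.5) probabilities at or below the observed probability = 1.000000.
Step 5: alpha = 0.1. fail to reject H0.

n_eff = 14, pos = 7, neg = 7, p = 1.000000, fail to reject H0.


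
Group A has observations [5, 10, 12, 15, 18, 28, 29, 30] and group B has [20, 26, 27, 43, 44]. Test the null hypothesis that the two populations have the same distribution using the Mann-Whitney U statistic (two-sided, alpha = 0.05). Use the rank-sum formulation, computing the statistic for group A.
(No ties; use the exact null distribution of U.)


Step 1: Combine and sort all 13 observations; assign midranks.
sorted (value, group): (5,X), (10,X), (12,X), (15,X), (18,X), (20,Y), (26,Y), (27,Y), (28,X), (29,X), (30,X), (43,Y), (44,Y)
ranks: 5->1, 10->2, 12->3, 15->4, 18->5, 20->6, 26->7, 27->8, 28->9, 29->10, 30->11, 43->12, 44->13
Step 2: Rank sum for X: R1 = 1 + 2 + 3 + 4 + 5 + 9 + 10 + 11 = 45.
Step 3: U_X = R1 - n1(n1+1)/2 = 45 - 8*9/2 = 45 - 36 = 9.
       U_Y = n1*n2 - U_X = 40 - 9 = 31.
Step 4: No ties, so the exact null distribution of U (based on enumerating the C(13,8) = 1287 equally likely rank assignments) gives the two-sided p-value.
Step 5: p-value = 0.127428; compare to alpha = 0.05. fail to reject H0.

U_X = 9, p = 0.127428, fail to reject H0 at alpha = 0.05.


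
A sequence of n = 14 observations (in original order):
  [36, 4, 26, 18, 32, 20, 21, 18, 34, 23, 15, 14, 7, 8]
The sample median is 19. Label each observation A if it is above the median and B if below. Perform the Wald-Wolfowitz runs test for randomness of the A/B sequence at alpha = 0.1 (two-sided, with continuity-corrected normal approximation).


Step 1: Compute median = 19; label A = above, B = below.
Labels in order: ABABAAABAABBBB  (n_A = 7, n_B = 7)
Step 2: Count runs R = 8.
Step 3: Under H0 (random ordering), E[R] = 2*n_A*n_B/(n_A+n_B) + 1 = 2*7*7/14 + 1 = 8.0000.
        Var[R] = 2*n_A*n_B*(2*n_A*n_B - n_A - n_B) / ((n_A+n_B)^2 * (n_A+n_B-1)) = 8232/2548 = 3.2308.
        SD[R] = 1.7974.
Step 4: R = E[R], so z = 0 with no continuity correction.
Step 5: Two-sided p-value via normal approximation = 2*(1 - Phi(|z|)) = 1.000000.
Step 6: alpha = 0.1. fail to reject H0.

R = 8, z = 0.0000, p = 1.000000, fail to reject H0.


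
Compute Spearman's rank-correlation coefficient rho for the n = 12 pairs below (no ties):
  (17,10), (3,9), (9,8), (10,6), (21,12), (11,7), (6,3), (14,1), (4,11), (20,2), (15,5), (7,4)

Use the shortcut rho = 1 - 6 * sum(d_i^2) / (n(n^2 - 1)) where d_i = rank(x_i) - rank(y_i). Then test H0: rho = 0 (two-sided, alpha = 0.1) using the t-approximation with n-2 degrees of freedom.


Step 1: Rank x and y separately (midranks; no ties here).
rank(x): 17->10, 3->1, 9->5, 10->6, 21->12, 11->7, 6->3, 14->8, 4->2, 20->11, 15->9, 7->4
rank(y): 10->10, 9->9, 8->8, 6->6, 12->12, 7->7, 3->3, 1->1, 11->11, 2->2, 5->5, 4->4
Step 2: d_i = R_x(i) - R_y(i); compute d_i^2.
  (10-10)^2=0, (1-9)^2=64, (5-8)^2=9, (6-6)^2=0, (12-12)^2=0, (7-7)^2=0, (3-3)^2=0, (8-1)^2=49, (2-11)^2=81, (11-2)^2=81, (9-5)^2=16, (4-4)^2=0
sum(d^2) = 300.
Step 3: rho = 1 - 6*300 / (12*(12^2 - 1)) = 1 - 1800/1716 = -0.048951.
Step 4: Under H0, t = rho * sqrt((n-2)/(1-rho^2)) = -0.1550 ~ t(10).
Step 5: Two-sided p-value from the t-distribution with 10 df = 0.879919.
Step 6: alpha = 0.1. fail to reject H0.

rho = -0.0490, p = 0.879919, fail to reject H0 at alpha = 0.1.


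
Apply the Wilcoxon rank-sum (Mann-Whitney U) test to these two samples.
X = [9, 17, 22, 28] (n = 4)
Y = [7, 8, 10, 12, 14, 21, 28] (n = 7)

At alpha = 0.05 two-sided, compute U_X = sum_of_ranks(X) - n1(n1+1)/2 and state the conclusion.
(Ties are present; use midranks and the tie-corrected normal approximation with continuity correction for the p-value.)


Step 1: Combine and sort all 11 observations; assign midranks.
sorted (value, group): (7,Y), (8,Y), (9,X), (10,Y), (12,Y), (14,Y), (17,X), (21,Y), (22,X), (28,X), (28,Y)
ranks: 7->1, 8->2, 9->3, 10->4, 12->5, 14->6, 17->7, 21->8, 22->9, 28->10.5, 28->10.5
Step 2: Rank sum for X: R1 = 3 + 7 + 9 + 10.5 = 29.5.
Step 3: U_X = R1 - n1(n1+1)/2 = 29.5 - 4*5/2 = 29.5 - 10 = 19.5.
       U_Y = n1*n2 - U_X = 28 - 19.5 = 8.5.
Step 4: Ties are present, so use the tie-corrected normal approximation (with continuity correction) for the p-value.
Step 5: p-value = 0.343605; compare to alpha = 0.05. fail to reject H0.

U_X = 19.5, p = 0.343605, fail to reject H0 at alpha = 0.05.


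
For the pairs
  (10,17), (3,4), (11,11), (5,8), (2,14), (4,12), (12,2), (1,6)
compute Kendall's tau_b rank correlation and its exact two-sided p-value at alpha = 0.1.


Step 1: Enumerate the 28 unordered pairs (i,j) with i<j and classify each by sign(x_j-x_i) * sign(y_j-y_i).
  (1,2):dx=-7,dy=-13->C; (1,3):dx=+1,dy=-6->D; (1,4):dx=-5,dy=-9->C; (1,5):dx=-8,dy=-3->C
  (1,6):dx=-6,dy=-5->C; (1,7):dx=+2,dy=-15->D; (1,8):dx=-9,dy=-11->C; (2,3):dx=+8,dy=+7->C
  (2,4):dx=+2,dy=+4->C; (2,5):dx=-1,dy=+10->D; (2,6):dx=+1,dy=+8->C; (2,7):dx=+9,dy=-2->D
  (2,8):dx=-2,dy=+2->D; (3,4):dx=-6,dy=-3->C; (3,5):dx=-9,dy=+3->D; (3,6):dx=-7,dy=+1->D
  (3,7):dx=+1,dy=-9->D; (3,8):dx=-10,dy=-5->C; (4,5):dx=-3,dy=+6->D; (4,6):dx=-1,dy=+4->D
  (4,7):dx=+7,dy=-6->D; (4,8):dx=-4,dy=-2->C; (5,6):dx=+2,dy=-2->D; (5,7):dx=+10,dy=-12->D
  (5,8):dx=-1,dy=-8->C; (6,7):dx=+8,dy=-10->D; (6,8):dx=-3,dy=-6->C; (7,8):dx=-11,dy=+4->D
Step 2: C = 13, D = 15, total pairs = 28.
Step 3: tau = (C - D)/(n(n-1)/2) = (13 - 15)/28 = -0.071429.
Step 4: Exact two-sided p-value (enumerate n! = 40320 permutations of y under H0): p = 0.904861.
Step 5: alpha = 0.1. fail to reject H0.

tau_b = -0.0714 (C=13, D=15), p = 0.904861, fail to reject H0.


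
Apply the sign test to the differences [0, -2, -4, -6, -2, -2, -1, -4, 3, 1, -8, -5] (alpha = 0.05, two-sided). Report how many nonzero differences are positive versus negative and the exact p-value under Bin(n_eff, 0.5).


Step 1: Discard zero differences. Original n = 12; n_eff = number of nonzero differences = 11.
Nonzero differences (with sign): -2, -4, -6, -2, -2, -1, -4, +3, +1, -8, -5
Step 2: Count signs: positive = 2, negative = 9.
Step 3: Under H0: P(positive) = 0.5, so the number of positives S ~ Bin(11, 0.5).
Step 4: Two-sided exact p-value = sum of Bin(11,0.5) probabilities at or below the observed probability = 0.065430.
Step 5: alpha = 0.05. fail to reject H0.

n_eff = 11, pos = 2, neg = 9, p = 0.065430, fail to reject H0.


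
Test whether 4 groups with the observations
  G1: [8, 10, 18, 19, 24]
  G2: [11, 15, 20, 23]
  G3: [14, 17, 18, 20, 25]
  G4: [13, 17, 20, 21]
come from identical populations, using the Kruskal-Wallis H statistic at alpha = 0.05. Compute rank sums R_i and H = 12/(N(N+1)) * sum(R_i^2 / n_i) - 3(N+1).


Step 1: Combine all N = 18 observations and assign midranks.
sorted (value, group, rank): (8,G1,1), (10,G1,2), (11,G2,3), (13,G4,4), (14,G3,5), (15,G2,6), (17,G3,7.5), (17,G4,7.5), (18,G1,9.5), (18,G3,9.5), (19,G1,11), (20,G2,13), (20,G3,13), (20,G4,13), (21,G4,15), (23,G2,16), (24,G1,17), (25,G3,18)
Step 2: Sum ranks within each group.
R_1 = 40.5 (n_1 = 5)
R_2 = 38 (n_2 = 4)
R_3 = 53 (n_3 = 5)
R_4 = 39.5 (n_4 = 4)
Step 3: H = 12/(N(N+1)) * sum(R_i^2/n_i) - 3(N+1)
     = 12/(18*19) * (40.5^2/5 + 38^2/4 + 53^2/5 + 39.5^2/4) - 3*19
     = 0.035088 * 1640.91 - 57
     = 0.575877.
Step 4: Ties present; correction factor C = 1 - 36/(18^3 - 18) = 0.993808. Corrected H = 0.575877 / 0.993808 = 0.579465.
Step 5: Under H0, H ~ chi^2(3); p-value = 0.901117.
Step 6: alpha = 0.05. fail to reject H0.

H = 0.5795, df = 3, p = 0.901117, fail to reject H0.


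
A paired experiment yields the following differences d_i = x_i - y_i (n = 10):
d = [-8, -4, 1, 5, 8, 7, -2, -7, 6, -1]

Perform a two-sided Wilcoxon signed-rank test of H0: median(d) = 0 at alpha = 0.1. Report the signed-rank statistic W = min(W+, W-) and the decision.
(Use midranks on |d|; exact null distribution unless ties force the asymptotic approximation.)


Step 1: Drop any zero differences (none here) and take |d_i|.
|d| = [8, 4, 1, 5, 8, 7, 2, 7, 6, 1]
Step 2: Midrank |d_i| (ties get averaged ranks).
ranks: |8|->9.5, |4|->4, |1|->1.5, |5|->5, |8|->9.5, |7|->7.5, |2|->3, |7|->7.5, |6|->6, |1|->1.5
Step 3: Attach original signs; sum ranks with positive sign and with negative sign.
W+ = 1.5 + 5 + 9.5 + 7.5 + 6 = 29.5
W- = 9.5 + 4 + 3 + 7.5 + 1.5 = 25.5
(Check: W+ + W- = 55 should equal n(n+1)/2 = 55.)
Step 4: Test statistic W = min(W+, W-) = 25.5.
Step 5: Ties in |d|, so use the tie-corrected normal approximation.
        E[W] = n(n+1)/4 = 10*11/4 = 27.5.
        Tie groups: |d|=1 (t=2), |d|=7 (t=2), |d|=8 (t=2); sum(t^3 - t) = 18.
        Var[W] = n(n+1)(2n+1)/24 - sum(t^3-t)/48 = 2310/24 - 18/48 = 95.875.
        z = (W - E[W]) / sqrt(Var[W]) = (25.5 - 27.5) / 9.7916 = -0.2043.
        Two-sided p = 2*Phi(z) = 0.838153.
Step 6: alpha = 0.1. fail to reject H0.

W+ = 29.5, W- = 25.5, W = min = 25.5, p = 0.838153, fail to reject H0.


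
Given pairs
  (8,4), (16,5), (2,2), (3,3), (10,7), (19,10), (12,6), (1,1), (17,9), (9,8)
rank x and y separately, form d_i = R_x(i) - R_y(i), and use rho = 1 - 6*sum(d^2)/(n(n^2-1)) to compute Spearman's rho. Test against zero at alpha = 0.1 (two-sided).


Step 1: Rank x and y separately (midranks; no ties here).
rank(x): 8->4, 16->8, 2->2, 3->3, 10->6, 19->10, 12->7, 1->1, 17->9, 9->5
rank(y): 4->4, 5->5, 2->2, 3->3, 7->7, 10->10, 6->6, 1->1, 9->9, 8->8
Step 2: d_i = R_x(i) - R_y(i); compute d_i^2.
  (4-4)^2=0, (8-5)^2=9, (2-2)^2=0, (3-3)^2=0, (6-7)^2=1, (10-10)^2=0, (7-6)^2=1, (1-1)^2=0, (9-9)^2=0, (5-8)^2=9
sum(d^2) = 20.
Step 3: rho = 1 - 6*20 / (10*(10^2 - 1)) = 1 - 120/990 = 0.878788.
Step 4: Under H0, t = rho * sqrt((n-2)/(1-rho^2)) = 5.2086 ~ t(8).
Step 5: Two-sided p-value from the t-distribution with 8 df = 0.000814.
Step 6: alpha = 0.1. reject H0.

rho = 0.8788, p = 0.000814, reject H0 at alpha = 0.1.


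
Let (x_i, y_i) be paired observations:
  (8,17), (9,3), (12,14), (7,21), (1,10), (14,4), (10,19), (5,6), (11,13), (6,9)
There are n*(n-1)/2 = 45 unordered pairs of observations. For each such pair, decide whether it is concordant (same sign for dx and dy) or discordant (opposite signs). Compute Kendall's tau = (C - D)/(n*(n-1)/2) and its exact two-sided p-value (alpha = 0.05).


Step 1: Enumerate the 45 unordered pairs (i,j) with i<j and classify each by sign(x_j-x_i) * sign(y_j-y_i).
  (1,2):dx=+1,dy=-14->D; (1,3):dx=+4,dy=-3->D; (1,4):dx=-1,dy=+4->D; (1,5):dx=-7,dy=-7->C
  (1,6):dx=+6,dy=-13->D; (1,7):dx=+2,dy=+2->C; (1,8):dx=-3,dy=-11->C; (1,9):dx=+3,dy=-4->D
  (1,10):dx=-2,dy=-8->C; (2,3):dx=+3,dy=+11->C; (2,4):dx=-2,dy=+18->D; (2,5):dx=-8,dy=+7->D
  (2,6):dx=+5,dy=+1->C; (2,7):dx=+1,dy=+16->C; (2,8):dx=-4,dy=+3->D; (2,9):dx=+2,dy=+10->C
  (2,10):dx=-3,dy=+6->D; (3,4):dx=-5,dy=+7->D; (3,5):dx=-11,dy=-4->C; (3,6):dx=+2,dy=-10->D
  (3,7):dx=-2,dy=+5->D; (3,8):dx=-7,dy=-8->C; (3,9):dx=-1,dy=-1->C; (3,10):dx=-6,dy=-5->C
  (4,5):dx=-6,dy=-11->C; (4,6):dx=+7,dy=-17->D; (4,7):dx=+3,dy=-2->D; (4,8):dx=-2,dy=-15->C
  (4,9):dx=+4,dy=-8->D; (4,10):dx=-1,dy=-12->C; (5,6):dx=+13,dy=-6->D; (5,7):dx=+9,dy=+9->C
  (5,8):dx=+4,dy=-4->D; (5,9):dx=+10,dy=+3->C; (5,10):dx=+5,dy=-1->D; (6,7):dx=-4,dy=+15->D
  (6,8):dx=-9,dy=+2->D; (6,9):dx=-3,dy=+9->D; (6,10):dx=-8,dy=+5->D; (7,8):dx=-5,dy=-13->C
  (7,9):dx=+1,dy=-6->D; (7,10):dx=-4,dy=-10->C; (8,9):dx=+6,dy=+7->C; (8,10):dx=+1,dy=+3->C
  (9,10):dx=-5,dy=-4->C
Step 2: C = 22, D = 23, total pairs = 45.
Step 3: tau = (C - D)/(n(n-1)/2) = (22 - 23)/45 = -0.022222.
Step 4: Exact two-sided p-value (enumerate n! = 3628800 permutations of y under H0): p = 1.000000.
Step 5: alpha = 0.05. fail to reject H0.

tau_b = -0.0222 (C=22, D=23), p = 1.000000, fail to reject H0.


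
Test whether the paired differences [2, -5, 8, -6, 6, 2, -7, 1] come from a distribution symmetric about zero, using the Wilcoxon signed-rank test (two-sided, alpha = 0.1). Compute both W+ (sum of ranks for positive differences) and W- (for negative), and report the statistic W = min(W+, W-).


Step 1: Drop any zero differences (none here) and take |d_i|.
|d| = [2, 5, 8, 6, 6, 2, 7, 1]
Step 2: Midrank |d_i| (ties get averaged ranks).
ranks: |2|->2.5, |5|->4, |8|->8, |6|->5.5, |6|->5.5, |2|->2.5, |7|->7, |1|->1
Step 3: Attach original signs; sum ranks with positive sign and with negative sign.
W+ = 2.5 + 8 + 5.5 + 2.5 + 1 = 19.5
W- = 4 + 5.5 + 7 = 16.5
(Check: W+ + W- = 36 should equal n(n+1)/2 = 36.)
Step 4: Test statistic W = min(W+, W-) = 16.5.
Step 5: Ties in |d|, so use the tie-corrected normal approximation.
        E[W] = n(n+1)/4 = 8*9/4 = 18.
        Tie groups: |d|=2 (t=2), |d|=6 (t=2); sum(t^3 - t) = 12.
        Var[W] = n(n+1)(2n+1)/24 - sum(t^3-t)/48 = 1224/24 - 12/48 = 50.75.
        z = (W - E[W]) / sqrt(Var[W]) = (16.5 - 18) / 7.1239 = -0.2106.
        Two-sided p = 2*Phi(z) = 0.833232.
Step 6: alpha = 0.1. fail to reject H0.

W+ = 19.5, W- = 16.5, W = min = 16.5, p = 0.833232, fail to reject H0.


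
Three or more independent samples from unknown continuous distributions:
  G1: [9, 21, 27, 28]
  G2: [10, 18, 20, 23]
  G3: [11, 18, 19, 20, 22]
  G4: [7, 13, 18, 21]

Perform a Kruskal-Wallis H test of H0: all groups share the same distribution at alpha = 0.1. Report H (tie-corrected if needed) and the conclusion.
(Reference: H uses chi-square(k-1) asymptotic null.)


Step 1: Combine all N = 17 observations and assign midranks.
sorted (value, group, rank): (7,G4,1), (9,G1,2), (10,G2,3), (11,G3,4), (13,G4,5), (18,G2,7), (18,G3,7), (18,G4,7), (19,G3,9), (20,G2,10.5), (20,G3,10.5), (21,G1,12.5), (21,G4,12.5), (22,G3,14), (23,G2,15), (27,G1,16), (28,G1,17)
Step 2: Sum ranks within each group.
R_1 = 47.5 (n_1 = 4)
R_2 = 35.5 (n_2 = 4)
R_3 = 44.5 (n_3 = 5)
R_4 = 25.5 (n_4 = 4)
Step 3: H = 12/(N(N+1)) * sum(R_i^2/n_i) - 3(N+1)
     = 12/(17*18) * (47.5^2/4 + 35.5^2/4 + 44.5^2/5 + 25.5^2/4) - 3*18
     = 0.039216 * 1437.74 - 54
     = 2.381863.
Step 4: Ties present; correction factor C = 1 - 36/(17^3 - 17) = 0.992647. Corrected H = 2.381863 / 0.992647 = 2.399506.
Step 5: Under H0, H ~ chi^2(3); p-value = 0.493727.
Step 6: alpha = 0.1. fail to reject H0.

H = 2.3995, df = 3, p = 0.493727, fail to reject H0.


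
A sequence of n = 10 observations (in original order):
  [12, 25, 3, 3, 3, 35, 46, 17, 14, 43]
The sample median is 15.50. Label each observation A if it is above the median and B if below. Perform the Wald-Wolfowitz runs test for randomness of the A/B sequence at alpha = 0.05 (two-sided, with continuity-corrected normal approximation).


Step 1: Compute median = 15.50; label A = above, B = below.
Labels in order: BABBBAAABA  (n_A = 5, n_B = 5)
Step 2: Count runs R = 6.
Step 3: Under H0 (random ordering), E[R] = 2*n_A*n_B/(n_A+n_B) + 1 = 2*5*5/10 + 1 = 6.0000.
        Var[R] = 2*n_A*n_B*(2*n_A*n_B - n_A - n_B) / ((n_A+n_B)^2 * (n_A+n_B-1)) = 2000/900 = 2.2222.
        SD[R] = 1.4907.
Step 4: R = E[R], so z = 0 with no continuity correction.
Step 5: Two-sided p-value via normal approximation = 2*(1 - Phi(|z|)) = 1.000000.
Step 6: alpha = 0.05. fail to reject H0.

R = 6, z = 0.0000, p = 1.000000, fail to reject H0.


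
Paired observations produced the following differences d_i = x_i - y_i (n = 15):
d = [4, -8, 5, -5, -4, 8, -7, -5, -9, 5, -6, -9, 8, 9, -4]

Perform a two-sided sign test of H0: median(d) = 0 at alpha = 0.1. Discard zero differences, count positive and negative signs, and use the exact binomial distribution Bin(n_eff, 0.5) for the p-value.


Step 1: Discard zero differences. Original n = 15; n_eff = number of nonzero differences = 15.
Nonzero differences (with sign): +4, -8, +5, -5, -4, +8, -7, -5, -9, +5, -6, -9, +8, +9, -4
Step 2: Count signs: positive = 6, negative = 9.
Step 3: Under H0: P(positive) = 0.5, so the number of positives S ~ Bin(15, 0.5).
Step 4: Two-sided exact p-value = sum of Bin(15,0.5) probabilities at or below the observed probability = 0.607239.
Step 5: alpha = 0.1. fail to reject H0.

n_eff = 15, pos = 6, neg = 9, p = 0.607239, fail to reject H0.


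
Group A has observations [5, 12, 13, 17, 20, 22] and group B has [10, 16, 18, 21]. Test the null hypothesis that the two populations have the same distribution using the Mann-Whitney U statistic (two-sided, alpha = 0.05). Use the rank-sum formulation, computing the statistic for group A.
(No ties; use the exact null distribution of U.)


Step 1: Combine and sort all 10 observations; assign midranks.
sorted (value, group): (5,X), (10,Y), (12,X), (13,X), (16,Y), (17,X), (18,Y), (20,X), (21,Y), (22,X)
ranks: 5->1, 10->2, 12->3, 13->4, 16->5, 17->6, 18->7, 20->8, 21->9, 22->10
Step 2: Rank sum for X: R1 = 1 + 3 + 4 + 6 + 8 + 10 = 32.
Step 3: U_X = R1 - n1(n1+1)/2 = 32 - 6*7/2 = 32 - 21 = 11.
       U_Y = n1*n2 - U_X = 24 - 11 = 13.
Step 4: No ties, so the exact null distribution of U (based on enumerating the C(10,6) = 210 equally likely rank assignments) gives the two-sided p-value.
Step 5: p-value = 0.914286; compare to alpha = 0.05. fail to reject H0.

U_X = 11, p = 0.914286, fail to reject H0 at alpha = 0.05.


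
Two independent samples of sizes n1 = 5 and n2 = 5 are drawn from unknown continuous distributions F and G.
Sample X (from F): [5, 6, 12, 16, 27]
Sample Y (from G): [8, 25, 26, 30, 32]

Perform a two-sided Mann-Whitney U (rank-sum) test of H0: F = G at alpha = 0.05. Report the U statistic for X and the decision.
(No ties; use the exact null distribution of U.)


Step 1: Combine and sort all 10 observations; assign midranks.
sorted (value, group): (5,X), (6,X), (8,Y), (12,X), (16,X), (25,Y), (26,Y), (27,X), (30,Y), (32,Y)
ranks: 5->1, 6->2, 8->3, 12->4, 16->5, 25->6, 26->7, 27->8, 30->9, 32->10
Step 2: Rank sum for X: R1 = 1 + 2 + 4 + 5 + 8 = 20.
Step 3: U_X = R1 - n1(n1+1)/2 = 20 - 5*6/2 = 20 - 15 = 5.
       U_Y = n1*n2 - U_X = 25 - 5 = 20.
Step 4: No ties, so the exact null distribution of U (based on enumerating the C(10,5) = 252 equally likely rank assignments) gives the two-sided p-value.
Step 5: p-value = 0.150794; compare to alpha = 0.05. fail to reject H0.

U_X = 5, p = 0.150794, fail to reject H0 at alpha = 0.05.


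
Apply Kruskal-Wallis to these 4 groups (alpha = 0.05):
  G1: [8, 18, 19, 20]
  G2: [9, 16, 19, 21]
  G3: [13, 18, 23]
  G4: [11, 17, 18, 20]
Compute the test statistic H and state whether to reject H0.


Step 1: Combine all N = 15 observations and assign midranks.
sorted (value, group, rank): (8,G1,1), (9,G2,2), (11,G4,3), (13,G3,4), (16,G2,5), (17,G4,6), (18,G1,8), (18,G3,8), (18,G4,8), (19,G1,10.5), (19,G2,10.5), (20,G1,12.5), (20,G4,12.5), (21,G2,14), (23,G3,15)
Step 2: Sum ranks within each group.
R_1 = 32 (n_1 = 4)
R_2 = 31.5 (n_2 = 4)
R_3 = 27 (n_3 = 3)
R_4 = 29.5 (n_4 = 4)
Step 3: H = 12/(N(N+1)) * sum(R_i^2/n_i) - 3(N+1)
     = 12/(15*16) * (32^2/4 + 31.5^2/4 + 27^2/3 + 29.5^2/4) - 3*16
     = 0.050000 * 964.625 - 48
     = 0.231250.
Step 4: Ties present; correction factor C = 1 - 36/(15^3 - 15) = 0.989286. Corrected H = 0.231250 / 0.989286 = 0.233755.
Step 5: Under H0, H ~ chi^2(3); p-value = 0.971965.
Step 6: alpha = 0.05. fail to reject H0.

H = 0.2338, df = 3, p = 0.971965, fail to reject H0.


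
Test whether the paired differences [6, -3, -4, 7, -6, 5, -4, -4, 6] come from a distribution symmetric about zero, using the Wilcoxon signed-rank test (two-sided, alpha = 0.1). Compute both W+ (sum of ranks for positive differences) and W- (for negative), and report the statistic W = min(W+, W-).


Step 1: Drop any zero differences (none here) and take |d_i|.
|d| = [6, 3, 4, 7, 6, 5, 4, 4, 6]
Step 2: Midrank |d_i| (ties get averaged ranks).
ranks: |6|->7, |3|->1, |4|->3, |7|->9, |6|->7, |5|->5, |4|->3, |4|->3, |6|->7
Step 3: Attach original signs; sum ranks with positive sign and with negative sign.
W+ = 7 + 9 + 5 + 7 = 28
W- = 1 + 3 + 7 + 3 + 3 = 17
(Check: W+ + W- = 45 should equal n(n+1)/2 = 45.)
Step 4: Test statistic W = min(W+, W-) = 17.
Step 5: Ties in |d|, so use the tie-corrected normal approximation.
        E[W] = n(n+1)/4 = 9*10/4 = 22.5.
        Tie groups: |d|=4 (t=3), |d|=6 (t=3); sum(t^3 - t) = 48.
        Var[W] = n(n+1)(2n+1)/24 - sum(t^3-t)/48 = 1710/24 - 48/48 = 70.25.
        z = (W - E[W]) / sqrt(Var[W]) = (17 - 22.5) / 8.3815 = -0.6562.
        Two-sided p = 2*Phi(z) = 0.511692.
Step 6: alpha = 0.1. fail to reject H0.

W+ = 28, W- = 17, W = min = 17, p = 0.511692, fail to reject H0.


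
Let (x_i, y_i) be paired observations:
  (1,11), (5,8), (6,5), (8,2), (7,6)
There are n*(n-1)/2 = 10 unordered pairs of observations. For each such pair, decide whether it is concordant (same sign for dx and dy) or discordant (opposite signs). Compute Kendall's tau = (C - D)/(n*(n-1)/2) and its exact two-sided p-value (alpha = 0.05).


Step 1: Enumerate the 10 unordered pairs (i,j) with i<j and classify each by sign(x_j-x_i) * sign(y_j-y_i).
  (1,2):dx=+4,dy=-3->D; (1,3):dx=+5,dy=-6->D; (1,4):dx=+7,dy=-9->D; (1,5):dx=+6,dy=-5->D
  (2,3):dx=+1,dy=-3->D; (2,4):dx=+3,dy=-6->D; (2,5):dx=+2,dy=-2->D; (3,4):dx=+2,dy=-3->D
  (3,5):dx=+1,dy=+1->C; (4,5):dx=-1,dy=+4->D
Step 2: C = 1, D = 9, total pairs = 10.
Step 3: tau = (C - D)/(n(n-1)/2) = (1 - 9)/10 = -0.800000.
Step 4: Exact two-sided p-value (enumerate n! = 120 permutations of y under H0): p = 0.083333.
Step 5: alpha = 0.05. fail to reject H0.

tau_b = -0.8000 (C=1, D=9), p = 0.083333, fail to reject H0.


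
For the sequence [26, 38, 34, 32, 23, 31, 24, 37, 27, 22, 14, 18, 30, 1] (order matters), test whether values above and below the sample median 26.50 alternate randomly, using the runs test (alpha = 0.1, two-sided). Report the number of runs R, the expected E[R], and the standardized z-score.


Step 1: Compute median = 26.50; label A = above, B = below.
Labels in order: BAAABABAABBBAB  (n_A = 7, n_B = 7)
Step 2: Count runs R = 9.
Step 3: Under H0 (random ordering), E[R] = 2*n_A*n_B/(n_A+n_B) + 1 = 2*7*7/14 + 1 = 8.0000.
        Var[R] = 2*n_A*n_B*(2*n_A*n_B - n_A - n_B) / ((n_A+n_B)^2 * (n_A+n_B-1)) = 8232/2548 = 3.2308.
        SD[R] = 1.7974.
Step 4: Continuity-corrected z = (R - 0.5 - E[R]) / SD[R] = (9 - 0.5 - 8.0000) / 1.7974 = 0.2782.
Step 5: Two-sided p-value via normal approximation = 2*(1 - Phi(|z|)) = 0.780879.
Step 6: alpha = 0.1. fail to reject H0.

R = 9, z = 0.2782, p = 0.780879, fail to reject H0.


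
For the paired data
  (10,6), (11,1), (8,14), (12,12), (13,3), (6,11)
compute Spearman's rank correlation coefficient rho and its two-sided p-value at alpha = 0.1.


Step 1: Rank x and y separately (midranks; no ties here).
rank(x): 10->3, 11->4, 8->2, 12->5, 13->6, 6->1
rank(y): 6->3, 1->1, 14->6, 12->5, 3->2, 11->4
Step 2: d_i = R_x(i) - R_y(i); compute d_i^2.
  (3-3)^2=0, (4-1)^2=9, (2-6)^2=16, (5-5)^2=0, (6-2)^2=16, (1-4)^2=9
sum(d^2) = 50.
Step 3: rho = 1 - 6*50 / (6*(6^2 - 1)) = 1 - 300/210 = -0.428571.
Step 4: Under H0, t = rho * sqrt((n-2)/(1-rho^2)) = -0.9487 ~ t(4).
Step 5: Two-sided p-value from the t-distribution with 4 df = 0.396501.
Step 6: alpha = 0.1. fail to reject H0.

rho = -0.4286, p = 0.396501, fail to reject H0 at alpha = 0.1.


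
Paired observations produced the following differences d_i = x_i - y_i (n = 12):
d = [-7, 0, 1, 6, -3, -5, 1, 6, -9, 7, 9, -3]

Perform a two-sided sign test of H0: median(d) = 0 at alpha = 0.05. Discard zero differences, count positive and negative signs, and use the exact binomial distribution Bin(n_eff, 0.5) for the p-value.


Step 1: Discard zero differences. Original n = 12; n_eff = number of nonzero differences = 11.
Nonzero differences (with sign): -7, +1, +6, -3, -5, +1, +6, -9, +7, +9, -3
Step 2: Count signs: positive = 6, negative = 5.
Step 3: Under H0: P(positive) = 0.5, so the number of positives S ~ Bin(11, 0.5).
Step 4: Two-sided exact p-value = sum of Bin(11,0.5) probabilities at or below the observed probability = 1.000000.
Step 5: alpha = 0.05. fail to reject H0.

n_eff = 11, pos = 6, neg = 5, p = 1.000000, fail to reject H0.


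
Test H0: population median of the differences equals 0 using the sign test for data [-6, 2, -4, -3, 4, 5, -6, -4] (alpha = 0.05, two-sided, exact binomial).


Step 1: Discard zero differences. Original n = 8; n_eff = number of nonzero differences = 8.
Nonzero differences (with sign): -6, +2, -4, -3, +4, +5, -6, -4
Step 2: Count signs: positive = 3, negative = 5.
Step 3: Under H0: P(positive) = 0.5, so the number of positives S ~ Bin(8, 0.5).
Step 4: Two-sided exact p-value = sum of Bin(8,0.5) probabilities at or below the observed probability = 0.726562.
Step 5: alpha = 0.05. fail to reject H0.

n_eff = 8, pos = 3, neg = 5, p = 0.726562, fail to reject H0.


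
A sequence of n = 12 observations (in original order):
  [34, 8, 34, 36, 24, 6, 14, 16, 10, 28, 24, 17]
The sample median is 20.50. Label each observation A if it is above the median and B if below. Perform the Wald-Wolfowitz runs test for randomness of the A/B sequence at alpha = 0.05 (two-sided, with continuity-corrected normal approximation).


Step 1: Compute median = 20.50; label A = above, B = below.
Labels in order: ABAAABBBBAAB  (n_A = 6, n_B = 6)
Step 2: Count runs R = 6.
Step 3: Under H0 (random ordering), E[R] = 2*n_A*n_B/(n_A+n_B) + 1 = 2*6*6/12 + 1 = 7.0000.
        Var[R] = 2*n_A*n_B*(2*n_A*n_B - n_A - n_B) / ((n_A+n_B)^2 * (n_A+n_B-1)) = 4320/1584 = 2.7273.
        SD[R] = 1.6514.
Step 4: Continuity-corrected z = (R + 0.5 - E[R]) / SD[R] = (6 + 0.5 - 7.0000) / 1.6514 = -0.3028.
Step 5: Two-sided p-value via normal approximation = 2*(1 - Phi(|z|)) = 0.762069.
Step 6: alpha = 0.05. fail to reject H0.

R = 6, z = -0.3028, p = 0.762069, fail to reject H0.


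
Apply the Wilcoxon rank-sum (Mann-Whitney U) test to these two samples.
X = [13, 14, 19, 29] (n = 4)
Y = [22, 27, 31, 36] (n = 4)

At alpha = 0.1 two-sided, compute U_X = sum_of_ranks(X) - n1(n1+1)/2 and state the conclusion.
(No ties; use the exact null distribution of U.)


Step 1: Combine and sort all 8 observations; assign midranks.
sorted (value, group): (13,X), (14,X), (19,X), (22,Y), (27,Y), (29,X), (31,Y), (36,Y)
ranks: 13->1, 14->2, 19->3, 22->4, 27->5, 29->6, 31->7, 36->8
Step 2: Rank sum for X: R1 = 1 + 2 + 3 + 6 = 12.
Step 3: U_X = R1 - n1(n1+1)/2 = 12 - 4*5/2 = 12 - 10 = 2.
       U_Y = n1*n2 - U_X = 16 - 2 = 14.
Step 4: No ties, so the exact null distribution of U (based on enumerating the C(8,4) = 70 equally likely rank assignments) gives the two-sided p-value.
Step 5: p-value = 0.114286; compare to alpha = 0.1. fail to reject H0.

U_X = 2, p = 0.114286, fail to reject H0 at alpha = 0.1.
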